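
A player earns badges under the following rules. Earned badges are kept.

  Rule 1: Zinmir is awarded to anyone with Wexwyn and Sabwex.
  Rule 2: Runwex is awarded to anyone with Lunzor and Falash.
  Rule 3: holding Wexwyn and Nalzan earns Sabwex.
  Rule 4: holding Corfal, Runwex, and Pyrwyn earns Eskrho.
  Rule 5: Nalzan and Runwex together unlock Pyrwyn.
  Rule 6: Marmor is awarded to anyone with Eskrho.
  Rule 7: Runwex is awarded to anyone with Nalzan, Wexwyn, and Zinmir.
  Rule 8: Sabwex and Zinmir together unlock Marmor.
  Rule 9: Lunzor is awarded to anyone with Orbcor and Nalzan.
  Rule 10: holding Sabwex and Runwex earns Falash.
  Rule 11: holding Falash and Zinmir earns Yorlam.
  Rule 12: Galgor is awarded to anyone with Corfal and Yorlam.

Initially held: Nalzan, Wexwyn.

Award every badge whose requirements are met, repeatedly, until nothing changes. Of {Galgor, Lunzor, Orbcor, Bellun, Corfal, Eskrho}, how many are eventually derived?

0

Galgor would need Corfal and Yorlam (Rule 12), but Corfal is never earned.
Lunzor would need Orbcor and Nalzan (Rule 9), but Orbcor is never earned.
No rule produces Orbcor, and it is not given.
No rule produces Bellun, and it is not given.
No rule produces Corfal, and it is not given.
Eskrho would need Corfal, Runwex, and Pyrwyn (Rule 4), but Corfal is never earned.
None of the 6 are reached.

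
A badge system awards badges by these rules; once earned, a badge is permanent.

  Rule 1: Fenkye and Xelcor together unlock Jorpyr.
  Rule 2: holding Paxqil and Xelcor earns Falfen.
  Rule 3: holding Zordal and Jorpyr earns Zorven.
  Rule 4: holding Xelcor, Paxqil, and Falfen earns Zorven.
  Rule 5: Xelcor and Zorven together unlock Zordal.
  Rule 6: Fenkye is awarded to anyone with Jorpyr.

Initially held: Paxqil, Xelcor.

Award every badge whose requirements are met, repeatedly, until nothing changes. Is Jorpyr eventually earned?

No

Jorpyr would need Fenkye and Xelcor (Rule 1), but Fenkye is never earned.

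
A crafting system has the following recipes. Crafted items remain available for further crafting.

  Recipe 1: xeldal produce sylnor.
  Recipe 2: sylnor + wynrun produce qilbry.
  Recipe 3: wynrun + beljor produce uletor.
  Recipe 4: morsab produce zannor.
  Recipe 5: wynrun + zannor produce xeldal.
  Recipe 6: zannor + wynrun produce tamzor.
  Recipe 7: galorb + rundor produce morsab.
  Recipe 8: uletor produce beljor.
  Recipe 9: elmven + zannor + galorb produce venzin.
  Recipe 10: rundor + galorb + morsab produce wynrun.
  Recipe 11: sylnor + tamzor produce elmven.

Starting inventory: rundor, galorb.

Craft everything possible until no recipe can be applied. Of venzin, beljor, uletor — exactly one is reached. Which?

venzin

galorb + rundor → morsab (Recipe 7).
rundor + galorb + morsab → wynrun (Recipe 10).
morsab → zannor (Recipe 4).
Using Recipe 6, zannor and wynrun make tamzor.
Using Recipe 5, wynrun and zannor make xeldal.
xeldal → sylnor (Recipe 1).
Using Recipe 11, sylnor and tamzor make elmven.
Using Recipe 9, elmven, zannor, and galorb make venzin.
beljor would need uletor (Recipe 8), but uletor is never obtained. uletor would need wynrun and beljor (Recipe 3), but beljor is never obtained.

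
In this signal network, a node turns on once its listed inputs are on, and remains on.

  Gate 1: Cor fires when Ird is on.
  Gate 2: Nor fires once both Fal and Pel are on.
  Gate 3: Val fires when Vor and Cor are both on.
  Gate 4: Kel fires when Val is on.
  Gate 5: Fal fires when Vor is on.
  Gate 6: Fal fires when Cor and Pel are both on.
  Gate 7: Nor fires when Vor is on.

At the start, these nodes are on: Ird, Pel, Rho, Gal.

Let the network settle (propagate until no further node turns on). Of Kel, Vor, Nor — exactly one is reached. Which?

Nor

Gate 1: Ird on → Cor on.
Cor and Pel are on, so Fal fires (Gate 6).
Gate 2: Fal and Pel on → Nor on.
No rule produces Vor, and it is not given. Kel would need Val (Gate 4), but Val never turns on.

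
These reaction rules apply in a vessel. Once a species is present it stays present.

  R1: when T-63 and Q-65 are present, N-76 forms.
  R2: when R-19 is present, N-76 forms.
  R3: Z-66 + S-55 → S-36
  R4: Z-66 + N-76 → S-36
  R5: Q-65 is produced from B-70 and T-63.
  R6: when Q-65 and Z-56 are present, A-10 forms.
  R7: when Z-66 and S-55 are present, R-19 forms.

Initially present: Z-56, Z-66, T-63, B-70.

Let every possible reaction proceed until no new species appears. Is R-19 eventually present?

No

R-19 would need Z-66 and S-55 (R7), but S-55 never forms.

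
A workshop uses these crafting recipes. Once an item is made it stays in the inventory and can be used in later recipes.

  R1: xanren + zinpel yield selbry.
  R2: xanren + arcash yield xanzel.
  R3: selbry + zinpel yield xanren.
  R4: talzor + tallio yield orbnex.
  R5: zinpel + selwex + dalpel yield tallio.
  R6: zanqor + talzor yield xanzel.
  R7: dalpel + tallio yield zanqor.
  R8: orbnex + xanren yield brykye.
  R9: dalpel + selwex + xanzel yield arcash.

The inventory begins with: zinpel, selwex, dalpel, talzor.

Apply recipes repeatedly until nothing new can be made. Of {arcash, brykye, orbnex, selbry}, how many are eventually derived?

2

zinpel + selwex + dalpel → tallio (R5).
Using R7, dalpel and tallio make zanqor.
Using R4, talzor and tallio make orbnex.
Using R6, zanqor and talzor make xanzel.
Using R9, dalpel, selwex, and xanzel make arcash.
arcash: reached.
brykye would need orbnex and xanren (R8), but xanren is never obtained.
orbnex: reached.
selbry would need xanren and zinpel (R1), but xanren is never obtained.
Reached: arcash and orbnex — 2 of the 4.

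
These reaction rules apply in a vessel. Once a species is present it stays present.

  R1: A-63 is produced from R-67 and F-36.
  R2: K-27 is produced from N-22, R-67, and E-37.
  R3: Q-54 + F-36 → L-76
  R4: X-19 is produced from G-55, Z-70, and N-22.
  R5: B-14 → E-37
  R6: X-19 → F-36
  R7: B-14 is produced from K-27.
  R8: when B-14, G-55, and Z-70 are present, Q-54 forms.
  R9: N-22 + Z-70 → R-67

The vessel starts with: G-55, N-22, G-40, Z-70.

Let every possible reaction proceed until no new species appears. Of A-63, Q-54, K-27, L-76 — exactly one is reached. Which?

A-63

G-55, Z-70, and N-22 present → X-19 forms (R4).
N-22 and Z-70 present → R-67 forms (R9).
X-19 present → F-36 forms (R6).
R-67 and F-36 present → A-63 forms (R1).
Q-54 would need B-14, G-55, and Z-70 (R8), but B-14 never forms. K-27 would need N-22, R-67, and E-37 (R2), but E-37 never forms. L-76 would need Q-54 and F-36 (R3), but Q-54 never forms.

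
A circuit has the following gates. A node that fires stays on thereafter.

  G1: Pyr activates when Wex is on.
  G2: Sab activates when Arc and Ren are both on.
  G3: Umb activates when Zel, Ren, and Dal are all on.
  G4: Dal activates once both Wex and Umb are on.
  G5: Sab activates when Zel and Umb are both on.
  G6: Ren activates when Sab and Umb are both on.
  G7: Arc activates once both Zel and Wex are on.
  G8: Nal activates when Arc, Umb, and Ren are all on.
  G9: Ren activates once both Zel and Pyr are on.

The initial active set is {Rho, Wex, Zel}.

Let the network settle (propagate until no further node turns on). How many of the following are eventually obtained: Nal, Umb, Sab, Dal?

Wex is on, so Pyr activates (G1).
Zel and Wex are on, so Arc activates (G7).
G9: Zel and Pyr on → Ren on.
Arc and Ren are on, so Sab activates (G2).
Nal would need Arc, Umb, and Ren (G8), but Umb never turns on.
Umb would need Zel, Ren, and Dal (G3), but Dal never turns on.
Sab: reached.
Dal would need Wex and Umb (G4), but Umb never turns on.
Reached: Sab — 1 of the 4.

1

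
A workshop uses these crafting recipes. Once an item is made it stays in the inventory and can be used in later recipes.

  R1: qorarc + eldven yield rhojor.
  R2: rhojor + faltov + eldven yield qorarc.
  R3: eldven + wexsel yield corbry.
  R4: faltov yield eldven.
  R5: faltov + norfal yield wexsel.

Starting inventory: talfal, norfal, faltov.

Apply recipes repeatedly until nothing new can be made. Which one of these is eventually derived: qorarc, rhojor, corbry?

corbry

Using R5, faltov and norfal make wexsel.
Using R4, faltov makes eldven.
Using R3, eldven and wexsel make corbry.
rhojor would need qorarc and eldven (R1), but qorarc is never obtained. qorarc would need rhojor, faltov, and eldven (R2), but rhojor is never obtained.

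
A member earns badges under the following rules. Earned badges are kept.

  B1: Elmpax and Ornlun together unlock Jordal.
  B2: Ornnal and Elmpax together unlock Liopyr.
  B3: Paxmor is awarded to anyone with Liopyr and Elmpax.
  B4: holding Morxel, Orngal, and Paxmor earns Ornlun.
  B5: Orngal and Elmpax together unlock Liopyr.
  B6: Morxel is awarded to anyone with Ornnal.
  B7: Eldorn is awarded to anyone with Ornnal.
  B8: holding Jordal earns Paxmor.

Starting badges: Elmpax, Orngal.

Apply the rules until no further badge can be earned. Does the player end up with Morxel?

No

Morxel would need Ornnal (B6), but Ornnal is never earned.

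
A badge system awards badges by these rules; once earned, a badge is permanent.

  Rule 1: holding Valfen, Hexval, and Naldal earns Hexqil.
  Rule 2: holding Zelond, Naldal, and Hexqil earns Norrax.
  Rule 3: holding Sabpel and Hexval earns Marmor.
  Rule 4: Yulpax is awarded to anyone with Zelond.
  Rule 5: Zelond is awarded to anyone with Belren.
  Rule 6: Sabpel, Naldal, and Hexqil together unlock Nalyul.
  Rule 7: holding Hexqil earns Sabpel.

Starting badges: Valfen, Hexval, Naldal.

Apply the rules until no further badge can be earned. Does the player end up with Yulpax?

No

Yulpax would need Zelond (Rule 4), but Zelond is never earned.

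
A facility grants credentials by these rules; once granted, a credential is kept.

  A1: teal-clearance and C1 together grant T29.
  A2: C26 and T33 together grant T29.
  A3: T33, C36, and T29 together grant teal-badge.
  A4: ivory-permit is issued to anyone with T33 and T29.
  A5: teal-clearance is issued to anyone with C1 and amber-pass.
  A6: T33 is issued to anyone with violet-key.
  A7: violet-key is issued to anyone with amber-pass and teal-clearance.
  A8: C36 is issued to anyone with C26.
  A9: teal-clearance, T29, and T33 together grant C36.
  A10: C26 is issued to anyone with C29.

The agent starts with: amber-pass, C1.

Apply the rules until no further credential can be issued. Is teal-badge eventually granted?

Yes

Holding C1 and amber-pass grants teal-clearance (A5).
Holding teal-clearance and C1 grants T29 (A1).
Holding amber-pass and teal-clearance grants violet-key (A7).
Holding violet-key grants T33 (A6).
Holding teal-clearance, T29, and T33 grants C36 (A9).
Holding T33, C36, and T29 grants teal-badge (A3).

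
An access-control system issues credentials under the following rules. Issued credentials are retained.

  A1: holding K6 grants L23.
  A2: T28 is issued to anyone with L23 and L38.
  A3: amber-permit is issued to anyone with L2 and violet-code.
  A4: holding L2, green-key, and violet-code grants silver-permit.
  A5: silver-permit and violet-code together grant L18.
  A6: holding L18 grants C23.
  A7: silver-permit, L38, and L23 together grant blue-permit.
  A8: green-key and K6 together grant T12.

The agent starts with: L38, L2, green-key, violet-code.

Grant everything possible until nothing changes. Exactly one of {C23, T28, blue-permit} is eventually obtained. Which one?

Holding L2, green-key, and violet-code grants silver-permit (A4).
Holding silver-permit and violet-code grants L18 (A5).
Holding L18 grants C23 (A6).
T28 would need L23 and L38 (A2), but L23 is never granted. blue-permit would need silver-permit, L38, and L23 (A7), but L23 is never granted.

C23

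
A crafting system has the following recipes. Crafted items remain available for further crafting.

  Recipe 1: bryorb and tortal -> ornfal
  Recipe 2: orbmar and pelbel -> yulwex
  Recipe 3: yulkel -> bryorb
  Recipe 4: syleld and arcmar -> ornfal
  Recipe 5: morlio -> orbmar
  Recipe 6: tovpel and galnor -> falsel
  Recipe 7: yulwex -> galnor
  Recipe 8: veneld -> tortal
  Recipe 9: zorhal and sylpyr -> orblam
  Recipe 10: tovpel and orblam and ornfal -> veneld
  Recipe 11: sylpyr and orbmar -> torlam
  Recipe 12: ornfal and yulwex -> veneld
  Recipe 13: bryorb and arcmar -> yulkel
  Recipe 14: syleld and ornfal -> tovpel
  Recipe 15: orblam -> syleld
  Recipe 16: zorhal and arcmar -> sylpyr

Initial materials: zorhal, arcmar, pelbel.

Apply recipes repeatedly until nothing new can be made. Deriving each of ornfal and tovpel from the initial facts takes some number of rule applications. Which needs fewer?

ornfal

ornfal: Using Recipe 16, zorhal and arcmar make sylpyr. Using Recipe 9, zorhal and sylpyr make orblam. Using Recipe 15, orblam makes syleld. Using Recipe 4, syleld and arcmar make ornfal. [4 rule applications]
tovpel: zorhal and arcmar -> sylpyr (Recipe 16). zorhal and sylpyr -> orblam (Recipe 9). Using Recipe 15, orblam makes syleld. Using Recipe 4, syleld and arcmar make ornfal. Using Recipe 14, syleld and ornfal make tovpel. [5 rule applications]
ornfal needs fewer.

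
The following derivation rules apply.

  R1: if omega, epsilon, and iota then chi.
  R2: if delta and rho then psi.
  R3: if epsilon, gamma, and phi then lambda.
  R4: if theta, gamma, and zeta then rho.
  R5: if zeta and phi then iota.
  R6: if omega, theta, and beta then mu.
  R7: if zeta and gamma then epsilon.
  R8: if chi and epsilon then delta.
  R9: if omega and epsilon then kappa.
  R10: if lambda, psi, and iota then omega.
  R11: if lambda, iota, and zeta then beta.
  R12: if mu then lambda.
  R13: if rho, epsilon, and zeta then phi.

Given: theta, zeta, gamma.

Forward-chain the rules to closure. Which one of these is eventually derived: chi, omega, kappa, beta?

zeta and gamma hold, so epsilon follows (R7).
theta, gamma, and zeta hold, so rho follows (R4).
rho, epsilon, and zeta hold, so phi follows (R13).
zeta and phi hold, so iota follows (R5).
epsilon, gamma, and phi hold, so lambda follows (R3).
lambda, iota, and zeta hold, so beta follows (R11).
omega would need lambda, psi, and iota (R10), but psi is never established. chi would need omega, epsilon, and iota (R1), but omega is never established. kappa would need omega and epsilon (R9), but omega is never established.

beta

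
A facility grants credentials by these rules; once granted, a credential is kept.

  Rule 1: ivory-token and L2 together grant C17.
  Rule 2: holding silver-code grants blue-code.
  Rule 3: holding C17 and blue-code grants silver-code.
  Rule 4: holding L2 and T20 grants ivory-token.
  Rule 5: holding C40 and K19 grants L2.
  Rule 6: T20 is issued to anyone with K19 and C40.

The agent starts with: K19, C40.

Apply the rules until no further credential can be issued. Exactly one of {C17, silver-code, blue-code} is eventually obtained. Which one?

C17

Holding C40 and K19 grants L2 (Rule 5).
Holding K19 and C40 grants T20 (Rule 6).
Holding L2 and T20 grants ivory-token (Rule 4).
Holding ivory-token and L2 grants C17 (Rule 1).
silver-code would need C17 and blue-code (Rule 3), but blue-code is never granted. blue-code would need silver-code (Rule 2), but silver-code is never granted.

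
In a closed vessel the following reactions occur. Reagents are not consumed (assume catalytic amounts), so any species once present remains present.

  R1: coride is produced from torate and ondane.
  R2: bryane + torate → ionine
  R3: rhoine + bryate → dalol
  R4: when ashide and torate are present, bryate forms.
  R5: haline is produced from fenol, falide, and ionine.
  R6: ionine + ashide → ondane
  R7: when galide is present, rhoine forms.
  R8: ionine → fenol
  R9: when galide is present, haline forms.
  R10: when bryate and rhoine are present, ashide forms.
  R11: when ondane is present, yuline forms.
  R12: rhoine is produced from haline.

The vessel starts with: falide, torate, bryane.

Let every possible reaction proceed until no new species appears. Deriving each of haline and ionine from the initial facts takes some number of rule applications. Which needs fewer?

ionine

ionine: bryane and torate present → ionine forms (R2). [1 rule application]
haline: bryane and torate present → ionine forms (R2). ionine present → fenol forms (R8). fenol, falide, and ionine present → haline forms (R5). [3 rule applications]
ionine needs fewer.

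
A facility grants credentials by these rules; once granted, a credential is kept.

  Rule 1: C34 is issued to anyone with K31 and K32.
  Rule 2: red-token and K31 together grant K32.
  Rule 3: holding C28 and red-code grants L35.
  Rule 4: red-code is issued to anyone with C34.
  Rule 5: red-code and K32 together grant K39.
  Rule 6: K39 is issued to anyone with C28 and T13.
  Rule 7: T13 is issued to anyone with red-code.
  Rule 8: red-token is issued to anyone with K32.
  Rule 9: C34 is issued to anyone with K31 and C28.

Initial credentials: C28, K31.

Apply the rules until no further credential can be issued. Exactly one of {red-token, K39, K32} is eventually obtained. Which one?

Holding K31 and C28 grants C34 (Rule 9).
Holding C34 grants red-code (Rule 4).
Holding red-code grants T13 (Rule 7).
Holding C28 and T13 grants K39 (Rule 6).
red-token would need K32 (Rule 8), but K32 is never granted. K32 would need red-token and K31 (Rule 2), but red-token is never granted.

K39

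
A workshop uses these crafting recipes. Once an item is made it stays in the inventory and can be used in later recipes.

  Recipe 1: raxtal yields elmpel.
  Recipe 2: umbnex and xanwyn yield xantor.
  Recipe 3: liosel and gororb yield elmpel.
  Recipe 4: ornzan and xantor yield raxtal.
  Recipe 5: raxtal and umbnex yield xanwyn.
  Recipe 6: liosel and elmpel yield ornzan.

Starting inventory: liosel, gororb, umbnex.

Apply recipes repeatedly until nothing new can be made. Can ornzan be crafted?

Yes

Using Recipe 3, liosel and gororb make elmpel.
Using Recipe 6, liosel and elmpel make ornzan.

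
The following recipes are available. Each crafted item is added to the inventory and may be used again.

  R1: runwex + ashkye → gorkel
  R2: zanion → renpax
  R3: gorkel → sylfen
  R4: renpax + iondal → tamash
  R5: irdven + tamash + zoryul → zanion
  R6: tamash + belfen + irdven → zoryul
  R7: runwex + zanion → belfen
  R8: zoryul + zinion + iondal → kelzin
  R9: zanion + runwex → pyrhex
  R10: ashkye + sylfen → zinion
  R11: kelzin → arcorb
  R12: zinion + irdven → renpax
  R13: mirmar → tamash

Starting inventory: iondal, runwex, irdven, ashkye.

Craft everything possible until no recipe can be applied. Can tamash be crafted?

Using R1, runwex and ashkye make gorkel.
Using R3, gorkel makes sylfen.
Using R10, ashkye and sylfen make zinion.
Using R12, zinion and irdven make renpax.
Using R4, renpax and iondal make tamash.

Yes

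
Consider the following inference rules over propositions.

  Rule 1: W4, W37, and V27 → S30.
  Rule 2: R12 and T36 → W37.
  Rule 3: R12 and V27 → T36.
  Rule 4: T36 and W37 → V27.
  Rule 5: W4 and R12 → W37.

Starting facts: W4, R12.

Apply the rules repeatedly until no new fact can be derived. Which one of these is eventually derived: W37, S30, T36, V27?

W37

From W4 and R12, Rule 5 gives W37.
S30 would need W4, W37, and V27 (Rule 1), but V27 is never established. T36 would need R12 and V27 (Rule 3), but V27 is never established. V27 would need T36 and W37 (Rule 4), but T36 is never established.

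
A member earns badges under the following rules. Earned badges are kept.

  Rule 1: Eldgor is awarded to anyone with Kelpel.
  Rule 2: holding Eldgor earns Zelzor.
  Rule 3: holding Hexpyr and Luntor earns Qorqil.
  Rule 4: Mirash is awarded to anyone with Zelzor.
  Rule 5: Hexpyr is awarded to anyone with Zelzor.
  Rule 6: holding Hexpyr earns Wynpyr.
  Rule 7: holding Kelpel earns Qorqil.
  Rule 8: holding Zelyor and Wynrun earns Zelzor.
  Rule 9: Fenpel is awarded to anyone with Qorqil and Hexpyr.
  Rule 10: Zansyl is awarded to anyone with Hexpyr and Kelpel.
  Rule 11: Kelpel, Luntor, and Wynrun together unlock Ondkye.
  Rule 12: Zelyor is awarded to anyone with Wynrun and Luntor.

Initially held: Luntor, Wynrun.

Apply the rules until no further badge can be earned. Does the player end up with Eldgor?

No

Eldgor would need Kelpel (Rule 1), but Kelpel is never earned.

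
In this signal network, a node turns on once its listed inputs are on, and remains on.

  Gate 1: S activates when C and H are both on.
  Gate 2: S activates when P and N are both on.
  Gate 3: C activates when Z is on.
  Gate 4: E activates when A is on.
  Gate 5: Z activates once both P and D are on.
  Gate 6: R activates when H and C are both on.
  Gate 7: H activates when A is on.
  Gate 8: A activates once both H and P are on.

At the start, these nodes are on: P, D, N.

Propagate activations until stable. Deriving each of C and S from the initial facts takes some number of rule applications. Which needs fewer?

S: Gate 2: P and N on → S on. [1 rule application]
C: Gate 5: P and D on → Z on. Z is on, so C activates (Gate 3). [2 rule applications]
S needs fewer.

S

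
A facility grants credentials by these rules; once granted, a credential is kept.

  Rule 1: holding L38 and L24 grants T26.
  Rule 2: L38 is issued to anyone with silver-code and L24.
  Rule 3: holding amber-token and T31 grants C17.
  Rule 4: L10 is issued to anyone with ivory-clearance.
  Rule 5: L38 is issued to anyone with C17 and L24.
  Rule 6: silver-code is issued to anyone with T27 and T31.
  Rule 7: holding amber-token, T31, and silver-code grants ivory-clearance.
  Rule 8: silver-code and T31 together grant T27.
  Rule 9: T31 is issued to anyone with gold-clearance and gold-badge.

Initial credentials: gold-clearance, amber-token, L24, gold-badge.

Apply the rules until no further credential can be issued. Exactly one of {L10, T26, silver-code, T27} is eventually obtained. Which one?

Holding gold-clearance and gold-badge grants T31 (Rule 9).
Holding amber-token and T31 grants C17 (Rule 3).
Holding C17 and L24 grants L38 (Rule 5).
Holding L38 and L24 grants T26 (Rule 1).
L10 would need ivory-clearance (Rule 4), but ivory-clearance is never granted. T27 would need silver-code and T31 (Rule 8), but silver-code is never granted. silver-code would need T27 and T31 (Rule 6), but T27 is never granted.

T26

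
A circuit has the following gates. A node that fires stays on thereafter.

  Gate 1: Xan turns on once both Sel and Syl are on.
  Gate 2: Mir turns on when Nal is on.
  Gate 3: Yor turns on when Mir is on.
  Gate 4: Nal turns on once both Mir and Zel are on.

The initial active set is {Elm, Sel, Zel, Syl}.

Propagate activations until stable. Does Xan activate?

Yes

Sel and Syl are on, so Xan turns on (Gate 1).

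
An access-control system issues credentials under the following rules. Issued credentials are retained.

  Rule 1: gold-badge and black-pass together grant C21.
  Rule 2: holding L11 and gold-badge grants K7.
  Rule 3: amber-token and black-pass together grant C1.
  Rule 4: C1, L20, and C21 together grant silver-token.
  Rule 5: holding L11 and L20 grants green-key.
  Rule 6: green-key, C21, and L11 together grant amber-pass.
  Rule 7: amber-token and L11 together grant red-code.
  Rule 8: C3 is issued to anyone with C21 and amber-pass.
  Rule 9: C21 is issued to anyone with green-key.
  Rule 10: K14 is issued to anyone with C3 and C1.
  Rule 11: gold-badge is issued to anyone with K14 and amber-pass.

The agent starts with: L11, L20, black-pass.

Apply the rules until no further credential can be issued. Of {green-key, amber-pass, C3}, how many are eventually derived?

3

Holding L11 and L20 grants green-key (Rule 5).
Holding green-key grants C21 (Rule 9).
Holding green-key, C21, and L11 grants amber-pass (Rule 6).
Holding C21 and amber-pass grants C3 (Rule 8).
green-key: reached.
amber-pass: reached.
C3: reached.
All 3 are reached.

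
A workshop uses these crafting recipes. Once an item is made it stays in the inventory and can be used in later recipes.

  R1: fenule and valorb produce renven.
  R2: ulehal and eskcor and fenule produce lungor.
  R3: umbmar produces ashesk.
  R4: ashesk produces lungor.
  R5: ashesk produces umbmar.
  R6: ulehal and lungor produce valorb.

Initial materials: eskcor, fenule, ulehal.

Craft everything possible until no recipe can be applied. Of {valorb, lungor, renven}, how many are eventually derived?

ulehal and eskcor and fenule → lungor (R2).
ulehal and lungor → valorb (R6).
fenule and valorb → renven (R1).
valorb: reached.
lungor: reached.
renven: reached.
All 3 are reached.

3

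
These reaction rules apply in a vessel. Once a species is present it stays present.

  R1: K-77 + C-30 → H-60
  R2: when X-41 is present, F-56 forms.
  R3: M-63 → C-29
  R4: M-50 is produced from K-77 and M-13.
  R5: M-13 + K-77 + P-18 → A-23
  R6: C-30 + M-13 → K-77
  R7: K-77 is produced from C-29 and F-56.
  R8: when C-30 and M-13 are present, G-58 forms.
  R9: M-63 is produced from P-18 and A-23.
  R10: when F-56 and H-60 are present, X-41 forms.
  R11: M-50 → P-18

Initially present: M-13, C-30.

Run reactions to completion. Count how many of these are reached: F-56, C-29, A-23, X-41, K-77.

C-30 and M-13 present → K-77 forms (R6).
K-77 and M-13 present → M-50 forms (R4).
M-50 present → P-18 forms (R11).
M-13, K-77, and P-18 present → A-23 forms (R5).
P-18 and A-23 present → M-63 forms (R9).
M-63 present → C-29 forms (R3).
F-56 would need X-41 (R2), but X-41 never forms.
C-29: reached.
A-23: reached.
X-41 would need F-56 and H-60 (R10), but F-56 never forms.
K-77: reached.
Reached: C-29, A-23, and K-77 — 3 of the 5.

3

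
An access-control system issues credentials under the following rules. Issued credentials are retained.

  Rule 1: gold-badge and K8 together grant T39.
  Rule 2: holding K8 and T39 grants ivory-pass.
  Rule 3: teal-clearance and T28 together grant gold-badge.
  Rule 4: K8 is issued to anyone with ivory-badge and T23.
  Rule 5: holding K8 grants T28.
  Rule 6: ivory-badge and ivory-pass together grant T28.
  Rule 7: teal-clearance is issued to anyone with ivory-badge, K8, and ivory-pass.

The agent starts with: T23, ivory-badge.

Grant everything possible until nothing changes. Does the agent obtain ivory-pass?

ivory-pass would need K8 and T39 (Rule 2), but T39 is never granted.

No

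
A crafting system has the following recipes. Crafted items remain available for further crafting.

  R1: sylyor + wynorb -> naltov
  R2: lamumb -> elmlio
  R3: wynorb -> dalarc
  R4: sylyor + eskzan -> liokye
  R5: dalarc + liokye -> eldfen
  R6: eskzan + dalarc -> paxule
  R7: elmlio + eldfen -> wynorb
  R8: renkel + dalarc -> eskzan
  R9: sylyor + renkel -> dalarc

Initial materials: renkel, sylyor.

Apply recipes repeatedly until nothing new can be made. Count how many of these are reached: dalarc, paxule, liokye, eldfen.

sylyor + renkel -> dalarc (R9).
renkel + dalarc -> eskzan (R8).
sylyor + eskzan -> liokye (R4).
eskzan + dalarc -> paxule (R6).
dalarc + liokye -> eldfen (R5).
dalarc: reached.
paxule: reached.
liokye: reached.
eldfen: reached.
All 4 are reached.

4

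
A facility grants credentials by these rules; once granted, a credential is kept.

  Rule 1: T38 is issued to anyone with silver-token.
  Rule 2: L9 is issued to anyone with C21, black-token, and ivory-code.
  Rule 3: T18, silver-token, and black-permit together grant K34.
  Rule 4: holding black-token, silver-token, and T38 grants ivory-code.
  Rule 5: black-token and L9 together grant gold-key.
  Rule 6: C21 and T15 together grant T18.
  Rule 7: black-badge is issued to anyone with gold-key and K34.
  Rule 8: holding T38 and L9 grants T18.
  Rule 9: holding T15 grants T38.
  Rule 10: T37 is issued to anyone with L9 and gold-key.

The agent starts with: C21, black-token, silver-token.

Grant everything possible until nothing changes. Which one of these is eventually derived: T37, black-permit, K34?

Holding silver-token grants T38 (Rule 1).
Holding black-token, silver-token, and T38 grants ivory-code (Rule 4).
Holding C21, black-token, and ivory-code grants L9 (Rule 2).
Holding black-token and L9 grants gold-key (Rule 5).
Holding L9 and gold-key grants T37 (Rule 10).
K34 would need T18, silver-token, and black-permit (Rule 3), but black-permit is never granted. No rule produces black-permit, and it is not given.

T37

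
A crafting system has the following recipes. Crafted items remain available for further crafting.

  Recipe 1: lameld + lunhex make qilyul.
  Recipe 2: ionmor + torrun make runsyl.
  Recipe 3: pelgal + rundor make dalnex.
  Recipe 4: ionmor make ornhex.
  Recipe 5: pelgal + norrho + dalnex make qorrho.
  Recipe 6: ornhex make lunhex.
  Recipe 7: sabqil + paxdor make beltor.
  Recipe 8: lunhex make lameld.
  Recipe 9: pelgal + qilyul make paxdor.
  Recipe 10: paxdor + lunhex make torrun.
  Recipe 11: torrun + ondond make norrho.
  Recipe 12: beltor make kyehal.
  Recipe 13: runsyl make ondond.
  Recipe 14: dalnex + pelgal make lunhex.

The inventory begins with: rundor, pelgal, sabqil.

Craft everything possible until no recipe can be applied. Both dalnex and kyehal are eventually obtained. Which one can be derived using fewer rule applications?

dalnex

dalnex: Using Recipe 3, pelgal and rundor make dalnex. [1 rule application]
kyehal: Using Recipe 3, pelgal and rundor make dalnex. Using Recipe 14, dalnex and pelgal make lunhex. Using Recipe 8, lunhex makes lameld. Using Recipe 1, lameld and lunhex make qilyul. Using Recipe 9, pelgal and qilyul make paxdor. Using Recipe 7, sabqil and paxdor make beltor. beltor → kyehal (Recipe 12). [7 rule applications]
dalnex needs fewer.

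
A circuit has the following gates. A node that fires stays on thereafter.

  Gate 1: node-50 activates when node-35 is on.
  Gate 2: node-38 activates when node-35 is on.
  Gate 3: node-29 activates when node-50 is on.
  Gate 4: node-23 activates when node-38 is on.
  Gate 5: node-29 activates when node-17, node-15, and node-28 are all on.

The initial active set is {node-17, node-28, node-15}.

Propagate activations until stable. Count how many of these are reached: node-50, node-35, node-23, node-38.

0

node-50 would need node-35 (Gate 1), but node-35 never turns on.
No rule produces node-35, and it is not given.
node-23 would need node-38 (Gate 4), but node-38 never turns on.
node-38 would need node-35 (Gate 2), but node-35 never turns on.
None of the 4 are reached.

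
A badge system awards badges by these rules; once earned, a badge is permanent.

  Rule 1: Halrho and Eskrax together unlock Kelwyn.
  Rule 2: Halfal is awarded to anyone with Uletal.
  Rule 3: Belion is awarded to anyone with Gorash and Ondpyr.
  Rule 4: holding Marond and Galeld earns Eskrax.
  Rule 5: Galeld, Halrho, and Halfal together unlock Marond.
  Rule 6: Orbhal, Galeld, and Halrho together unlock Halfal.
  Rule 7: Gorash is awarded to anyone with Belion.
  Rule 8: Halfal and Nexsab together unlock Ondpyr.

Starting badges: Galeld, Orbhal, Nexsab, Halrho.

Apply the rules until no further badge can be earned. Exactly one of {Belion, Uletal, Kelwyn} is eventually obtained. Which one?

Kelwyn

With Orbhal, Galeld, and Halrho, Halfal is earned (Rule 6).
With Galeld, Halrho, and Halfal, Marond is earned (Rule 5).
With Marond and Galeld, Eskrax is earned (Rule 4).
With Halrho and Eskrax, Kelwyn is earned (Rule 1).
No rule produces Uletal, and it is not given. Belion would need Gorash and Ondpyr (Rule 3), but Gorash is never earned.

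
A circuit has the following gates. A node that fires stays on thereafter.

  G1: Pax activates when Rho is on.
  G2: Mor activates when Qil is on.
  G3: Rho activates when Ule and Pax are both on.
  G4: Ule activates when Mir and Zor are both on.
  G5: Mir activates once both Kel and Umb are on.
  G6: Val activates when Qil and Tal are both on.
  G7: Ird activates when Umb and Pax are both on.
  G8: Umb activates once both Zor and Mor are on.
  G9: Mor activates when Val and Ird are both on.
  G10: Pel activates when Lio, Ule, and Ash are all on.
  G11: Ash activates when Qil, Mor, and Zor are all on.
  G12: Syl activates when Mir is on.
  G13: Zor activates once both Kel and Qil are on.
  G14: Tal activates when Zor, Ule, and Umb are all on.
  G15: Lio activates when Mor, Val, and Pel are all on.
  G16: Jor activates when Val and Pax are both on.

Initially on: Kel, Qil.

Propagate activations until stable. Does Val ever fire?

G13: Kel and Qil on → Zor on.
Qil is on, so Mor activates (G2).
Zor and Mor are on, so Umb activates (G8).
G5: Kel and Umb on → Mir on.
G4: Mir and Zor on → Ule on.
Zor, Ule, and Umb are on, so Tal activates (G14).
G6: Qil and Tal on → Val on.

Yes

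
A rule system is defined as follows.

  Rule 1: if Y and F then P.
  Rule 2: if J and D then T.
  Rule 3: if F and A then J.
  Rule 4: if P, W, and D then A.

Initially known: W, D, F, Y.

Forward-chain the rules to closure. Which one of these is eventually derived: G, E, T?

T

From Y and F, Rule 1 gives P.
P, W, and D hold, so A follows (Rule 4).
From F and A, Rule 3 gives J.
J and D hold, so T follows (Rule 2).
No rule produces G, and it is not given. No rule produces E, and it is not given.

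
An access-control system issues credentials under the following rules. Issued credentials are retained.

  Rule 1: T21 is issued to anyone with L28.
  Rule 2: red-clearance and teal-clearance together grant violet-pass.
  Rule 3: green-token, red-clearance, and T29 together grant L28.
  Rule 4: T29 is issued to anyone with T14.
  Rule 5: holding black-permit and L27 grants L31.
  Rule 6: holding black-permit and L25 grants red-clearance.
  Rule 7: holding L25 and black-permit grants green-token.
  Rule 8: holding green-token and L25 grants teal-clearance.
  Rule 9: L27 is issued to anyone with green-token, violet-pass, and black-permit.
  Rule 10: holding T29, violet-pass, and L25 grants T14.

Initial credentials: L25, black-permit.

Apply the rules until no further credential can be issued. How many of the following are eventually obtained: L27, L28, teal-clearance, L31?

3

Holding black-permit and L25 grants red-clearance (Rule 6).
Holding L25 and black-permit grants green-token (Rule 7).
Holding green-token and L25 grants teal-clearance (Rule 8).
Holding red-clearance and teal-clearance grants violet-pass (Rule 2).
Holding green-token, violet-pass, and black-permit grants L27 (Rule 9).
Holding black-permit and L27 grants L31 (Rule 5).
L27: reached.
L28 would need green-token, red-clearance, and T29 (Rule 3), but T29 is never granted.
teal-clearance: reached.
L31: reached.
Reached: L27, teal-clearance, and L31 — 3 of the 4.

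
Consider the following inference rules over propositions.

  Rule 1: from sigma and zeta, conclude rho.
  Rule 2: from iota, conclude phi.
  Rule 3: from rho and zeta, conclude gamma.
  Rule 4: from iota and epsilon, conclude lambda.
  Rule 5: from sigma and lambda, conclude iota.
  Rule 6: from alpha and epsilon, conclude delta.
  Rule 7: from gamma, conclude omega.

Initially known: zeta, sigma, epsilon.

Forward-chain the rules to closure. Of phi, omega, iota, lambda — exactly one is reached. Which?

omega

sigma and zeta hold, so rho follows (Rule 1).
rho and zeta hold, so gamma follows (Rule 3).
gamma holds, so omega follows (Rule 7).
iota would need sigma and lambda (Rule 5), but lambda is never established. lambda would need iota and epsilon (Rule 4), but iota is never established. phi would need iota (Rule 2), but iota is never established.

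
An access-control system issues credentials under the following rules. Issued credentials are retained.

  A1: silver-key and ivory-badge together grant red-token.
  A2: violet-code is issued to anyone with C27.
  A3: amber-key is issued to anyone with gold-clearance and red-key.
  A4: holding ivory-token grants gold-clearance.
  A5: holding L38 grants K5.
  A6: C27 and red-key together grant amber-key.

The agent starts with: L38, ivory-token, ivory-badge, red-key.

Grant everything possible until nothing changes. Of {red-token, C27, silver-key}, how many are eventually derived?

red-token would need silver-key and ivory-badge (A1), but silver-key is never granted.
No rule produces C27, and it is not given.
No rule produces silver-key, and it is not given.
None of the 3 are reached.

0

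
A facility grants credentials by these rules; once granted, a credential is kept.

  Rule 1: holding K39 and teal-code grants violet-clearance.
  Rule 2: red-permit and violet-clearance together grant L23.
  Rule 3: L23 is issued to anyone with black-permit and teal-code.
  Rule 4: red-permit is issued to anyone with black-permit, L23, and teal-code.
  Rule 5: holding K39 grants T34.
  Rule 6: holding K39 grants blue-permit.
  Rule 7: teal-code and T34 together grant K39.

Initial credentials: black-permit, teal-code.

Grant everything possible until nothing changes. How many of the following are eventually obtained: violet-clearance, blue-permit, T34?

0

violet-clearance would need K39 and teal-code (Rule 1), but K39 is never granted.
blue-permit would need K39 (Rule 6), but K39 is never granted.
T34 would need K39 (Rule 5), but K39 is never granted.
None of the 3 are reached.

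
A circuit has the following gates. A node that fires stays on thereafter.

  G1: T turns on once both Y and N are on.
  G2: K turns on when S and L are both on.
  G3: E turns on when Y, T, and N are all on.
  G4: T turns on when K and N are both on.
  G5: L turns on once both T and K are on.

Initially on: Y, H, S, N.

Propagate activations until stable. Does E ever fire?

Yes

G1: Y and N on → T on.
Y, T, and N are on, so E turns on (G3).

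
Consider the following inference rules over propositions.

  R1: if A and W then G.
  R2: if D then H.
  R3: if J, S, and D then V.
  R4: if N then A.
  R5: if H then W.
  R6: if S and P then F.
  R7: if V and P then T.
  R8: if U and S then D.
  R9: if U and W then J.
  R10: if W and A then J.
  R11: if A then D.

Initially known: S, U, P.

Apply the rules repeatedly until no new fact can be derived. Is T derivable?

U and S hold, so D follows (R8).
From D, R2 gives H.
H holds, so W follows (R5).
From U and W, R9 gives J.
J, S, and D hold, so V follows (R3).
V and P hold, so T follows (R7).

Yes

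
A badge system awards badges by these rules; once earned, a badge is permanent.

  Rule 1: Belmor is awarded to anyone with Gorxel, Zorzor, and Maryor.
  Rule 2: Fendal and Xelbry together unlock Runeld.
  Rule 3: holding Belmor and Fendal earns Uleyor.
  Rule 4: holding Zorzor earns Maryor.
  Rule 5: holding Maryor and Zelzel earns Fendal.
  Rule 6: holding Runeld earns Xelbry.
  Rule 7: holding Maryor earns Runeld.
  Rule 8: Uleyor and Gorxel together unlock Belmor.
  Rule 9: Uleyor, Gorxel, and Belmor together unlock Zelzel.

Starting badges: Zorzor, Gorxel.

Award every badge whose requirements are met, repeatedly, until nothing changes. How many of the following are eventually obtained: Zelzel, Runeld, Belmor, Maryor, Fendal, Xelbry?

4

With Zorzor, Maryor is earned (Rule 4).
With Gorxel, Zorzor, and Maryor, Belmor is earned (Rule 1).
With Maryor, Runeld is earned (Rule 7).
With Runeld, Xelbry is earned (Rule 6).
Zelzel would need Uleyor, Gorxel, and Belmor (Rule 9), but Uleyor is never earned.
Runeld: reached.
Belmor: reached.
Maryor: reached.
Fendal would need Maryor and Zelzel (Rule 5), but Zelzel is never earned.
Xelbry: reached.
Reached: Runeld, Belmor, Maryor, and Xelbry — 4 of the 6.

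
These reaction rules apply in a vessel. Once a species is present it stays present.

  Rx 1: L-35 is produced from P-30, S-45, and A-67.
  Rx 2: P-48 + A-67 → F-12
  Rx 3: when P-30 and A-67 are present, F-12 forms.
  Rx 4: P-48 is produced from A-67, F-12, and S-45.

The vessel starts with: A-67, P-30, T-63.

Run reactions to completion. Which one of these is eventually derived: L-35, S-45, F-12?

F-12

P-30 and A-67 present → F-12 forms (Rx 3).
No rule produces S-45, and it is not given. L-35 would need P-30, S-45, and A-67 (Rx 1), but S-45 never forms.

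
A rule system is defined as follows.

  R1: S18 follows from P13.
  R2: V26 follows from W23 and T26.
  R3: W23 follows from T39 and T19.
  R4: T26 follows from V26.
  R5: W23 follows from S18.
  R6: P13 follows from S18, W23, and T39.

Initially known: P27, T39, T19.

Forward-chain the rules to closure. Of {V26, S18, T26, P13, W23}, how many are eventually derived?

T39 and T19 hold, so W23 follows (R3).
V26 would need W23 and T26 (R2), but T26 is never established.
S18 would need P13 (R1), but P13 is never established.
T26 would need V26 (R4), but V26 is never established.
P13 would need S18, W23, and T39 (R6), but S18 is never established.
W23: reached.
Reached: W23 — 1 of the 5.

1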